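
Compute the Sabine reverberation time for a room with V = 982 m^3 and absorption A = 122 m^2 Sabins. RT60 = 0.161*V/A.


RT60 = 0.161 * 982 / 122 = 1.2959 s


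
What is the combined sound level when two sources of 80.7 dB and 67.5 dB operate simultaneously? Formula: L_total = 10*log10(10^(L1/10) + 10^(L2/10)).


10^(80.7/10) = 1.1749e+08
10^(67.5/10) = 5.62341e+06
Sum = 1.1749e+08 + 5.62341e+06 = 1.23113e+08
L_total = 10*log10(1.23113e+08) = 80.903 dB


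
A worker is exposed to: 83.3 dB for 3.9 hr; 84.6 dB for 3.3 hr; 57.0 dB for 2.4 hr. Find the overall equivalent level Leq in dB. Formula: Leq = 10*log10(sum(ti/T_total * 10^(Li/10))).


T_total = 3.9 + 3.3 + 2.4 = 9.6 hr
(3.9/9.6) * 10^(83.3/10) = 8.68547e+07
(3.3/9.6) * 10^(84.6/10) = 9.91386e+07
(2.4/9.6) * 10^(57.0/10) = 125297
Sum = 8.68547e+07 + 9.91386e+07 + 125297 = 1.86119e+08
Leq = 10*log10(1.86119e+08) = 82.698 dB


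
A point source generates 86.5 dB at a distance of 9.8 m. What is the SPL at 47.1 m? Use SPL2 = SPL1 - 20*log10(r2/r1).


r2/r1 = 47.1/9.8 = 4.80612
Correction = 20*log10(4.80612) = 13.6359 dB
SPL2 = 86.5 - 13.6359 = 72.864 dB


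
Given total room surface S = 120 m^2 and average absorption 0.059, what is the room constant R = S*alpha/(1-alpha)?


R = 120 * 0.059 / (1 - 0.059) = 7.5239 m^2


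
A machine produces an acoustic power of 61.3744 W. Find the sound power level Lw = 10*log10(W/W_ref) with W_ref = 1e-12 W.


W / W_ref = 61.3744 / 1e-12 = 6.13744e+13
Lw = 10 * log10(6.13744e+13) = 137.88 dB


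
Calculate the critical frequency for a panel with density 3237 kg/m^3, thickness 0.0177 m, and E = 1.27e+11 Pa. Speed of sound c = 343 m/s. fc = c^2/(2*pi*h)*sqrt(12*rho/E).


12*rho/E = 12*3237/1.27e+11 = 3.05858e-07
sqrt(12*rho/E) = sqrt(3.05858e-07) = 0.000553044
c^2/(2*pi*h) = 343^2/(2*pi*0.0177) = 1.05788e+06
fc = 1.05788e+06 * 0.000553044 = 585.05 Hz


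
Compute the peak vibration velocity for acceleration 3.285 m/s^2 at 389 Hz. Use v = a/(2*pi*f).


omega = 2*pi*f = 2*pi*389 = 2444.16 rad/s
v = a / omega = 3.285 / 2444.16 = 0.001344 m/s


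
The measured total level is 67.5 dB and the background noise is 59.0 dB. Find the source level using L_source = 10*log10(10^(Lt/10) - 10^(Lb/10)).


10^(67.5/10) = 5.62341e+06
10^(59.0/10) = 794328
Difference = 5.62341e+06 - 794328 = 4.82908e+06
L_source = 10*log10(4.82908e+06) = 66.839 dB


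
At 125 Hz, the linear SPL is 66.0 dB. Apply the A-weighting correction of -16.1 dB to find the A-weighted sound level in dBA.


A-weighting table: 125 Hz -> -16.1 dB correction
SPL_A = SPL + correction = 66.0 + (-16.1) = 49.9 dBA


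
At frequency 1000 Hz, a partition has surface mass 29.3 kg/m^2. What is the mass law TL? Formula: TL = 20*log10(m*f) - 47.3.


m * f = 29.3 * 1000 = 29300
20*log10(29300) = 89.3374 dB
TL = 89.3374 - 47.3 = 42.037 dB


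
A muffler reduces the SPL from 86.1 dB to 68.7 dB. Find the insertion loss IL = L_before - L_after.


Insertion loss = SPL without muffler - SPL with muffler
IL = 86.1 - 68.7 = 17.4 dB


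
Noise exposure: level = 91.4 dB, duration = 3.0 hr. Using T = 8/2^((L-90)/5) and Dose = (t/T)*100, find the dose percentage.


T_allowed = 8 / 2^((91.4 - 90)/5) = 6.58873 hr
Dose = 3.0 / 6.58873 * 100 = 45.532 %


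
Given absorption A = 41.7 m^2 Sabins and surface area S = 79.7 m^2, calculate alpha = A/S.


Absorption coefficient = absorbed power / incident power
alpha = A / S = 41.7 / 79.7 = 0.52321


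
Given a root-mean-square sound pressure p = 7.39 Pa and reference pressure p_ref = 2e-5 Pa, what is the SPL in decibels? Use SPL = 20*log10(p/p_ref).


p / p_ref = 7.39 / 2e-5 = 369500
SPL = 20 * log10(369500) = 111.35 dB


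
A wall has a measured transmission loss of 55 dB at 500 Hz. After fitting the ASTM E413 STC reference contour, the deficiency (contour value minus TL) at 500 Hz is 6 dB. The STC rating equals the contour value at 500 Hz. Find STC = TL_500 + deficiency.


By ASTM E413, STC = value of the fitted reference contour at 500 Hz.
Contour value at 500 Hz = TL_500 + deficiency = 55 + 6 = 61
STC = 61


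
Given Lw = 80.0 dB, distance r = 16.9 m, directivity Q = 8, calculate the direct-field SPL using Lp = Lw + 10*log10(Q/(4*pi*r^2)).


4*pi*r^2 = 4*pi*16.9^2 = 3589.08 m^2
Q / (4*pi*r^2) = 8 / 3589.08 = 0.00222898
Lp = 80.0 + 10*log10(0.00222898) = 53.481 dB


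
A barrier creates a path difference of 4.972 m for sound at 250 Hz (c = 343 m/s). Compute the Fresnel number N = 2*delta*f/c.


N = 2*delta*f/c = 2*delta/lambda, where lambda = c/f
lambda = 343 / 250 = 1.372 m
N = 2 * 4.972 / 1.372 = 7.2478


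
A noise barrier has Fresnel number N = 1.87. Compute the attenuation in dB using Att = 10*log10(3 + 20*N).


3 + 20*N = 3 + 20*1.87 = 40.4
Att = 10*log10(40.4) = 16.064 dB


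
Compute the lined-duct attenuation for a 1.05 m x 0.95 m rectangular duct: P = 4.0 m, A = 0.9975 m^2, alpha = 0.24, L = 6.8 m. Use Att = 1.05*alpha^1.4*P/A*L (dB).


alpha^1.4 = 0.24^1.4 = 0.135611
Attenuation rate = 1.05 * alpha^1.4 * P / A
= 1.05 * 0.135611 * 4.0 / 0.9975 = 0.570994 dB/m
Total Att = 0.570994 * 6.8 = 3.8828 dB


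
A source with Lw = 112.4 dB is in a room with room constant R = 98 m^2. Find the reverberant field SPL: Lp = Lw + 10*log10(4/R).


4/R = 4/98 = 0.0408163
Lp = 112.4 + 10*log10(0.0408163) = 98.508 dB


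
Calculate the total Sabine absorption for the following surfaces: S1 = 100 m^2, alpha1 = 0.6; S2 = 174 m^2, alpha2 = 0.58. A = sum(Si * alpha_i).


100 * 0.6 = 60
174 * 0.58 = 100.92
A_total = 60 + 100.92 = 160.92 m^2


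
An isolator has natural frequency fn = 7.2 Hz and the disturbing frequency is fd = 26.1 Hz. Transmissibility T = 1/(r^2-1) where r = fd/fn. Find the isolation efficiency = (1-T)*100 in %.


r = 26.1 / 7.2 = 3.625
r^2 - 1 = 3.625^2 - 1 = 12.1406
T = 1/12.1406 = 0.0823683
Efficiency = (1 - 0.0823683)*100 = 91.763 %


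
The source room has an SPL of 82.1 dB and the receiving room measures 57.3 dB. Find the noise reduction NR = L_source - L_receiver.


NR = L_source - L_receiver (difference between source and receiving room levels)
NR = 82.1 - 57.3 = 24.8 dB


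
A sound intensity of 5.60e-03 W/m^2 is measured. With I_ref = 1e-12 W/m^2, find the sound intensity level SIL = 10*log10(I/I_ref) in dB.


I / I_ref = 5.60e-03 / 1e-12 = 5.6e+09
SIL = 10 * log10(5.6e+09) = 97.482 dB


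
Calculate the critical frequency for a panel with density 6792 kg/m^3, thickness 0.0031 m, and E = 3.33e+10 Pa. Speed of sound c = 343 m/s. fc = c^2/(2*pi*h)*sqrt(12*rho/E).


12*rho/E = 12*6792/3.33e+10 = 2.44757e-06
sqrt(12*rho/E) = sqrt(2.44757e-06) = 0.00156447
c^2/(2*pi*h) = 343^2/(2*pi*0.0031) = 6.04014e+06
fc = 6.04014e+06 * 0.00156447 = 9449.6 Hz


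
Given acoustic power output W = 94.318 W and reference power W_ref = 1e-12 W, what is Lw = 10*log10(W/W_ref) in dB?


W / W_ref = 94.318 / 1e-12 = 9.4318e+13
Lw = 10 * log10(9.4318e+13) = 139.75 dB


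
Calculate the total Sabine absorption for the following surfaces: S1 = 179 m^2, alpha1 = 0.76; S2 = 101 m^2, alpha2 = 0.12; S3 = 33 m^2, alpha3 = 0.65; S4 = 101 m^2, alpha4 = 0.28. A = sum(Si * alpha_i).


179 * 0.76 = 136.04
101 * 0.12 = 12.12
33 * 0.65 = 21.45
101 * 0.28 = 28.28
A_total = 136.04 + 12.12 + 21.45 + 28.28 = 197.89 m^2


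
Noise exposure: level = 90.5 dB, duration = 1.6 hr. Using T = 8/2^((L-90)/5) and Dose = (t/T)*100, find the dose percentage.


T_allowed = 8 / 2^((90.5 - 90)/5) = 7.46426 hr
Dose = 1.6 / 7.46426 * 100 = 21.435 %


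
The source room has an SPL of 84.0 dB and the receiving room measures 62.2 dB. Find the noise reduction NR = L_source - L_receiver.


NR = L_source - L_receiver (difference between source and receiving room levels)
NR = 84.0 - 62.2 = 21.8 dB


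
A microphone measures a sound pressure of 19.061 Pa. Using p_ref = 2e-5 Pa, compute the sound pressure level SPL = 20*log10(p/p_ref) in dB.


p / p_ref = 19.061 / 2e-5 = 953050
SPL = 20 * log10(953050) = 119.58 dB


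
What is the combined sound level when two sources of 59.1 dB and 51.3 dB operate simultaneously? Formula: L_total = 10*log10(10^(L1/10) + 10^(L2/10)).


10^(59.1/10) = 812831
10^(51.3/10) = 134896
Sum = 812831 + 134896 = 947727
L_total = 10*log10(947727) = 59.767 dB


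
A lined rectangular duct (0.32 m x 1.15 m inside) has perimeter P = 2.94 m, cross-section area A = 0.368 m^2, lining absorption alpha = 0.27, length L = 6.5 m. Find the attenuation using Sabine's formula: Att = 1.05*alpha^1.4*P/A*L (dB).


alpha^1.4 = 0.27^1.4 = 0.159922
Attenuation rate = 1.05 * alpha^1.4 * P / A
= 1.05 * 0.159922 * 2.94 / 0.368 = 1.34152 dB/m
Total Att = 1.34152 * 6.5 = 8.7199 dB


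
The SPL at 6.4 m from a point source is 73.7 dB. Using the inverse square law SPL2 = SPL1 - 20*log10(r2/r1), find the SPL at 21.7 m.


r2/r1 = 21.7/6.4 = 3.39062
Correction = 20*log10(3.39062) = 10.6056 dB
SPL2 = 73.7 - 10.6056 = 63.094 dB


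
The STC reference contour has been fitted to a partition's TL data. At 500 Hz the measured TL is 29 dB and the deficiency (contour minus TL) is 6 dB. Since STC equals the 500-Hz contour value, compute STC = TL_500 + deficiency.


By ASTM E413, STC = value of the fitted reference contour at 500 Hz.
Contour value at 500 Hz = TL_500 + deficiency = 29 + 6 = 35
STC = 35


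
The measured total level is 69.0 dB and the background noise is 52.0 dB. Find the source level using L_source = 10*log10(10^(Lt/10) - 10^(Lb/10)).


10^(69.0/10) = 7.94328e+06
10^(52.0/10) = 158489
Difference = 7.94328e+06 - 158489 = 7.78479e+06
L_source = 10*log10(7.78479e+06) = 68.912 dB


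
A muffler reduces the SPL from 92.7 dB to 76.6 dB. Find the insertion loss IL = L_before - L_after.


Insertion loss = SPL without muffler - SPL with muffler
IL = 92.7 - 76.6 = 16.1 dB


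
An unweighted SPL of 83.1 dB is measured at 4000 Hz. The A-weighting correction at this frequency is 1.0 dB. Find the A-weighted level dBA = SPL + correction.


A-weighting table: 4000 Hz -> 1.0 dB correction
SPL_A = SPL + correction = 83.1 + (1.0) = 84.1 dBA


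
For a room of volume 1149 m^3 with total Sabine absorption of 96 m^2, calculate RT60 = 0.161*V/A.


RT60 = 0.161 * 1149 / 96 = 1.927 s


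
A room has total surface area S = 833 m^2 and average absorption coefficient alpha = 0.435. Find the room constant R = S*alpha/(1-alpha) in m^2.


R = 833 * 0.435 / (1 - 0.435) = 641.34 m^2


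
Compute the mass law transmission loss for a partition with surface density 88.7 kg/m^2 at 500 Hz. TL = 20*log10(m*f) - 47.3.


m * f = 88.7 * 500 = 44350
20*log10(44350) = 92.9379 dB
TL = 92.9379 - 47.3 = 45.638 dB


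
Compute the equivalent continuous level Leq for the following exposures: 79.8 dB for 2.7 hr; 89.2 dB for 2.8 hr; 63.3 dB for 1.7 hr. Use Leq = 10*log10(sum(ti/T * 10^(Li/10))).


T_total = 2.7 + 2.8 + 1.7 = 7.2 hr
(2.7/7.2) * 10^(79.8/10) = 3.58122e+07
(2.8/7.2) * 10^(89.2/10) = 3.23464e+08
(1.7/7.2) * 10^(63.3/10) = 504797
Sum = 3.58122e+07 + 3.23464e+08 + 504797 = 3.59781e+08
Leq = 10*log10(3.59781e+08) = 85.56 dB


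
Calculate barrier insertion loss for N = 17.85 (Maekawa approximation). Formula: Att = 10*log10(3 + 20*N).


3 + 20*N = 3 + 20*17.85 = 360
Att = 10*log10(360) = 25.563 dB


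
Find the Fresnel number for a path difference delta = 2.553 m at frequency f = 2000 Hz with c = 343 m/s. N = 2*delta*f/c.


N = 2*delta*f/c = 2*delta/lambda, where lambda = c/f
lambda = 343 / 2000 = 0.1715 m
N = 2 * 2.553 / 0.1715 = 29.773


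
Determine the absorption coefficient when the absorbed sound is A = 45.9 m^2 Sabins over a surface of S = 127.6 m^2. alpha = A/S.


Absorption coefficient = absorbed power / incident power
alpha = A / S = 45.9 / 127.6 = 0.35972


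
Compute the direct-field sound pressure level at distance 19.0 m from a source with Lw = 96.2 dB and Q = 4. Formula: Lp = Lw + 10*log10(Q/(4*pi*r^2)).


4*pi*r^2 = 4*pi*19.0^2 = 4536.46 m^2
Q / (4*pi*r^2) = 4 / 4536.46 = 0.000881745
Lp = 96.2 + 10*log10(0.000881745) = 65.653 dB


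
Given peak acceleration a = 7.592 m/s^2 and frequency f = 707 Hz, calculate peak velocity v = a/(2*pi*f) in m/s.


omega = 2*pi*f = 2*pi*707 = 4442.21 rad/s
v = a / omega = 7.592 / 4442.21 = 0.0017091 m/s


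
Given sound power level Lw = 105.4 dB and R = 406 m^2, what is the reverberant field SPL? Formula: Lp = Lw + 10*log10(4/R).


4/R = 4/406 = 0.00985222
Lp = 105.4 + 10*log10(0.00985222) = 85.335 dB


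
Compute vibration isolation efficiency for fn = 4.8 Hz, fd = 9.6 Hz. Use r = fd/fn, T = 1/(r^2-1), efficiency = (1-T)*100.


r = 9.6 / 4.8 = 2
r^2 - 1 = 2^2 - 1 = 3
T = 1/3 = 0.333333
Efficiency = (1 - 0.333333)*100 = 66.667 %


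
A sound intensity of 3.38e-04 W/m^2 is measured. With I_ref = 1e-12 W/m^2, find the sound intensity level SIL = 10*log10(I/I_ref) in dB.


I / I_ref = 3.38e-04 / 1e-12 = 3.38e+08
SIL = 10 * log10(3.38e+08) = 85.289 dB


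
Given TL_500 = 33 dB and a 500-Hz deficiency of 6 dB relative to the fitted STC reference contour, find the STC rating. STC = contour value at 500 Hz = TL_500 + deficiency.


By ASTM E413, STC = value of the fitted reference contour at 500 Hz.
Contour value at 500 Hz = TL_500 + deficiency = 33 + 6 = 39
STC = 39


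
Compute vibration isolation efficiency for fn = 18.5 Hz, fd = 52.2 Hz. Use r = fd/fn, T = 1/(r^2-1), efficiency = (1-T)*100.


r = 52.2 / 18.5 = 2.82162
r^2 - 1 = 2.82162^2 - 1 = 6.96154
T = 1/6.96154 = 0.143646
Efficiency = (1 - 0.143646)*100 = 85.635 %


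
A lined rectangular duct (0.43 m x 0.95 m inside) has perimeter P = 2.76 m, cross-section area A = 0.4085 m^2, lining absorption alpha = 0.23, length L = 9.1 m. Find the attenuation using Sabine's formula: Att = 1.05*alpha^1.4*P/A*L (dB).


alpha^1.4 = 0.23^1.4 = 0.127767
Attenuation rate = 1.05 * alpha^1.4 * P / A
= 1.05 * 0.127767 * 2.76 / 0.4085 = 0.906411 dB/m
Total Att = 0.906411 * 9.1 = 8.2483 dB


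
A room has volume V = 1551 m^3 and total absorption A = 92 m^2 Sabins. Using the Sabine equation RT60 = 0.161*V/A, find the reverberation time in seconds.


RT60 = 0.161 * 1551 / 92 = 2.7143 s


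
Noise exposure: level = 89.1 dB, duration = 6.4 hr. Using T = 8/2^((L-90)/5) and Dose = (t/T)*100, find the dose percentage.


T_allowed = 8 / 2^((89.1 - 90)/5) = 9.06307 hr
Dose = 6.4 / 9.06307 * 100 = 70.616 %


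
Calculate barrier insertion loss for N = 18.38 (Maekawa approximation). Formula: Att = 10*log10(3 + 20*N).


3 + 20*N = 3 + 20*18.38 = 370.6
Att = 10*log10(370.6) = 25.689 dB


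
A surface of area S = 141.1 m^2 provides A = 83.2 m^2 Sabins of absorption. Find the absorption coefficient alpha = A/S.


Absorption coefficient = absorbed power / incident power
alpha = A / S = 83.2 / 141.1 = 0.58965


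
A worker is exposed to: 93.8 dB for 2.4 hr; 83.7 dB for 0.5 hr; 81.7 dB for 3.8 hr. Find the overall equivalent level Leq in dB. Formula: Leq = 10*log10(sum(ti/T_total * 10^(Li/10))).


T_total = 2.4 + 0.5 + 3.8 = 6.7 hr
(2.4/6.7) * 10^(93.8/10) = 8.59283e+08
(0.5/6.7) * 10^(83.7/10) = 1.74942e+07
(3.8/6.7) * 10^(81.7/10) = 8.38897e+07
Sum = 8.59283e+08 + 1.74942e+07 + 8.38897e+07 = 9.60667e+08
Leq = 10*log10(9.60667e+08) = 89.826 dB


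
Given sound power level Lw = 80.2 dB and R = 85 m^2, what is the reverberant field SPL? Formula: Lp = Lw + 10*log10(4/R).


4/R = 4/85 = 0.0470588
Lp = 80.2 + 10*log10(0.0470588) = 66.926 dB


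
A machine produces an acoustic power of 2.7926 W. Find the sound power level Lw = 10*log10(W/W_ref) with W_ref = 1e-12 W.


W / W_ref = 2.7926 / 1e-12 = 2.7926e+12
Lw = 10 * log10(2.7926e+12) = 124.46 dB


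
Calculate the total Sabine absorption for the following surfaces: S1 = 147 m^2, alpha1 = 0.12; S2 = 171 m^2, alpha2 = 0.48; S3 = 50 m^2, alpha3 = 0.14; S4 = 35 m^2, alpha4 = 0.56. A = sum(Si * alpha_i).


147 * 0.12 = 17.64
171 * 0.48 = 82.08
50 * 0.14 = 7
35 * 0.56 = 19.6
A_total = 17.64 + 82.08 + 7 + 19.6 = 126.32 m^2


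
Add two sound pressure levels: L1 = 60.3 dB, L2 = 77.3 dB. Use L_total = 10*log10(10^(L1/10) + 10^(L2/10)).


10^(60.3/10) = 1.07152e+06
10^(77.3/10) = 5.37032e+07
Sum = 1.07152e+06 + 5.37032e+07 = 5.47747e+07
L_total = 10*log10(5.47747e+07) = 77.386 dB


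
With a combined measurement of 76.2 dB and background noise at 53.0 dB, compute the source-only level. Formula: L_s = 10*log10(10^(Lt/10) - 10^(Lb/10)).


10^(76.2/10) = 4.16869e+07
10^(53.0/10) = 199526
Difference = 4.16869e+07 - 199526 = 4.14874e+07
L_source = 10*log10(4.14874e+07) = 76.179 dB


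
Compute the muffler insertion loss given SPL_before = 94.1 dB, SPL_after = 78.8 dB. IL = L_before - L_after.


Insertion loss = SPL without muffler - SPL with muffler
IL = 94.1 - 78.8 = 15.3 dB


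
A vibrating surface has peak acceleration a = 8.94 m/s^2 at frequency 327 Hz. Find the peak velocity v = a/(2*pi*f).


omega = 2*pi*f = 2*pi*327 = 2054.6 rad/s
v = a / omega = 8.94 / 2054.6 = 0.0043512 m/s


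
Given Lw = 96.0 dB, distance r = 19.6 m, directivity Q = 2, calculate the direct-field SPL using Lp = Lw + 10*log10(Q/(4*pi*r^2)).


4*pi*r^2 = 4*pi*19.6^2 = 4827.5 m^2
Q / (4*pi*r^2) = 2 / 4827.5 = 0.000414293
Lp = 96.0 + 10*log10(0.000414293) = 62.173 dB


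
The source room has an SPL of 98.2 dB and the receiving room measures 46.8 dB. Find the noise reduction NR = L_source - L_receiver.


NR = L_source - L_receiver (difference between source and receiving room levels)
NR = 98.2 - 46.8 = 51.4 dB


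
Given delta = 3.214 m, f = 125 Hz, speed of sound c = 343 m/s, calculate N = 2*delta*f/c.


N = 2*delta*f/c = 2*delta/lambda, where lambda = c/f
lambda = 343 / 125 = 2.744 m
N = 2 * 3.214 / 2.744 = 2.3426


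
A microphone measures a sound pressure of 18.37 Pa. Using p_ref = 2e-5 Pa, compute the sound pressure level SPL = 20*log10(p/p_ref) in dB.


p / p_ref = 18.37 / 2e-5 = 918500
SPL = 20 * log10(918500) = 119.26 dB


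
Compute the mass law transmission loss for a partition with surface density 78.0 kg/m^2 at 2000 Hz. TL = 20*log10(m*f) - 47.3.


m * f = 78.0 * 2000 = 156000
20*log10(156000) = 103.862 dB
TL = 103.862 - 47.3 = 56.562 dB


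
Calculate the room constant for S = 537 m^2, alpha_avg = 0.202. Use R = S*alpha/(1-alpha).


R = 537 * 0.202 / (1 - 0.202) = 135.93 m^2


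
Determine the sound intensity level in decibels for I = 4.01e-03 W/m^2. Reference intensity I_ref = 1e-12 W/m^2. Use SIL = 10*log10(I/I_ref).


I / I_ref = 4.01e-03 / 1e-12 = 4.01e+09
SIL = 10 * log10(4.01e+09) = 96.031 dB


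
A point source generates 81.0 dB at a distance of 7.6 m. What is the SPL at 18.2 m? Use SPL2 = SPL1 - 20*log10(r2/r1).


r2/r1 = 18.2/7.6 = 2.39474
Correction = 20*log10(2.39474) = 7.58517 dB
SPL2 = 81.0 - 7.58517 = 73.415 dB


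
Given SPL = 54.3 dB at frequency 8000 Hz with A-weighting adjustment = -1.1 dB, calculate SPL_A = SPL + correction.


A-weighting table: 8000 Hz -> -1.1 dB correction
SPL_A = SPL + correction = 54.3 + (-1.1) = 53.2 dBA


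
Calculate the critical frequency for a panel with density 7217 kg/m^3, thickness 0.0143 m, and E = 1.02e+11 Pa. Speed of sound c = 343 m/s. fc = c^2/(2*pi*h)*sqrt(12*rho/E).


12*rho/E = 12*7217/1.02e+11 = 8.49059e-07
sqrt(12*rho/E) = sqrt(8.49059e-07) = 0.000921444
c^2/(2*pi*h) = 343^2/(2*pi*0.0143) = 1.3094e+06
fc = 1.3094e+06 * 0.000921444 = 1206.5 Hz


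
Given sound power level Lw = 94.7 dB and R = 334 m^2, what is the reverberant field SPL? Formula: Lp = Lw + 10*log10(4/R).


4/R = 4/334 = 0.011976
Lp = 94.7 + 10*log10(0.011976) = 75.483 dB


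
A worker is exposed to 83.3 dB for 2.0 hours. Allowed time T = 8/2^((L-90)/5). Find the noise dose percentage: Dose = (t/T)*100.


T_allowed = 8 / 2^((83.3 - 90)/5) = 20.2521 hr
Dose = 2.0 / 20.2521 * 100 = 9.8755 %


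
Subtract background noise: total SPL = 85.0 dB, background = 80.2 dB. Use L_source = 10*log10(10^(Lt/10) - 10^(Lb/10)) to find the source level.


10^(85.0/10) = 3.16228e+08
10^(80.2/10) = 1.04713e+08
Difference = 3.16228e+08 - 1.04713e+08 = 2.11515e+08
L_source = 10*log10(2.11515e+08) = 83.253 dB


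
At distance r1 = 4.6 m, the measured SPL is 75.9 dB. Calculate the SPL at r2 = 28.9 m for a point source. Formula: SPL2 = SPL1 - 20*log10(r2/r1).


r2/r1 = 28.9/4.6 = 6.28261
Correction = 20*log10(6.28261) = 15.9628 dB
SPL2 = 75.9 - 15.9628 = 59.937 dB


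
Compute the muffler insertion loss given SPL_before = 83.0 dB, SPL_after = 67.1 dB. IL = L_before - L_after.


Insertion loss = SPL without muffler - SPL with muffler
IL = 83.0 - 67.1 = 15.9 dB


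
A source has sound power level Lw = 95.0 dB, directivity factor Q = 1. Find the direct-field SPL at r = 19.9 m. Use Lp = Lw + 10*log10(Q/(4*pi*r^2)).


4*pi*r^2 = 4*pi*19.9^2 = 4976.41 m^2
Q / (4*pi*r^2) = 1 / 4976.41 = 0.000200948
Lp = 95.0 + 10*log10(0.000200948) = 58.031 dB


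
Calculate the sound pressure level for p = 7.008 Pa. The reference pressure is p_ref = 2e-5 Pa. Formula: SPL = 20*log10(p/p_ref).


p / p_ref = 7.008 / 2e-5 = 350400
SPL = 20 * log10(350400) = 110.89 dB


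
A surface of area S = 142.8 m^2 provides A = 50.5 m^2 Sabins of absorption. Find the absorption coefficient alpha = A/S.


Absorption coefficient = absorbed power / incident power
alpha = A / S = 50.5 / 142.8 = 0.35364


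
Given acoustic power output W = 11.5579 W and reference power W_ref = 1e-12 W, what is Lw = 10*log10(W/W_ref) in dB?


W / W_ref = 11.5579 / 1e-12 = 1.15579e+13
Lw = 10 * log10(1.15579e+13) = 130.63 dB


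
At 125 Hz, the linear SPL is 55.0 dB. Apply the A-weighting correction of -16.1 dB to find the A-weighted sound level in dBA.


A-weighting table: 125 Hz -> -16.1 dB correction
SPL_A = SPL + correction = 55.0 + (-16.1) = 38.9 dBA


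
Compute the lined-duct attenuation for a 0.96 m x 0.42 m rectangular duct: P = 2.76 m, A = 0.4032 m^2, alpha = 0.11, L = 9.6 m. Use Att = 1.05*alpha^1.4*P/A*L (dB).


alpha^1.4 = 0.11^1.4 = 0.0454935
Attenuation rate = 1.05 * alpha^1.4 * P / A
= 1.05 * 0.0454935 * 2.76 / 0.4032 = 0.326985 dB/m
Total Att = 0.326985 * 9.6 = 3.1391 dB


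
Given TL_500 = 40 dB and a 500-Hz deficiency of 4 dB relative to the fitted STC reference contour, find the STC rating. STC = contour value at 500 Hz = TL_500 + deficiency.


By ASTM E413, STC = value of the fitted reference contour at 500 Hz.
Contour value at 500 Hz = TL_500 + deficiency = 40 + 4 = 44
STC = 44


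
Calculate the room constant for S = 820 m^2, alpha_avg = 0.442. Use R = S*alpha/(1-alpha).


R = 820 * 0.442 / (1 - 0.442) = 649.53 m^2


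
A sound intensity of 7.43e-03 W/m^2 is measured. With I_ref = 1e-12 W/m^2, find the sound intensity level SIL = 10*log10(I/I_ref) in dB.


I / I_ref = 7.43e-03 / 1e-12 = 7.43e+09
SIL = 10 * log10(7.43e+09) = 98.71 dB


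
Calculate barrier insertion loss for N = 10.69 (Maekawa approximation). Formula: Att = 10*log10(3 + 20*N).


3 + 20*N = 3 + 20*10.69 = 216.8
Att = 10*log10(216.8) = 23.361 dB


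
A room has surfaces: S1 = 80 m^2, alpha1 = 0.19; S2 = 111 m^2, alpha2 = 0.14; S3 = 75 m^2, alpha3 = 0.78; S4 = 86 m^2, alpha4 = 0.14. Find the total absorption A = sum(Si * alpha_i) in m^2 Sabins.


80 * 0.19 = 15.2
111 * 0.14 = 15.54
75 * 0.78 = 58.5
86 * 0.14 = 12.04
A_total = 15.2 + 15.54 + 58.5 + 12.04 = 101.28 m^2


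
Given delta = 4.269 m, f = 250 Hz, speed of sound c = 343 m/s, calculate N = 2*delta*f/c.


N = 2*delta*f/c = 2*delta/lambda, where lambda = c/f
lambda = 343 / 250 = 1.372 m
N = 2 * 4.269 / 1.372 = 6.223


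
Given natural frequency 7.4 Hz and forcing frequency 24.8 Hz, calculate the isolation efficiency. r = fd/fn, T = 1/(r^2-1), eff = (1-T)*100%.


r = 24.8 / 7.4 = 3.35135
r^2 - 1 = 3.35135^2 - 1 = 10.2315
T = 1/10.2315 = 0.0977374
Efficiency = (1 - 0.0977374)*100 = 90.226 %


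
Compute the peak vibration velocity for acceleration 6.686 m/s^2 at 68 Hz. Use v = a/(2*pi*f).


omega = 2*pi*f = 2*pi*68 = 427.257 rad/s
v = a / omega = 6.686 / 427.257 = 0.015649 m/s


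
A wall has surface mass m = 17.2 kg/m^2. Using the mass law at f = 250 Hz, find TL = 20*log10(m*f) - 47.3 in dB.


m * f = 17.2 * 250 = 4300
20*log10(4300) = 72.6694 dB
TL = 72.6694 - 47.3 = 25.369 dB


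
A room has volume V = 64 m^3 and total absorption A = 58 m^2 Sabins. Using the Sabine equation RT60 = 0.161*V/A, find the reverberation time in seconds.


RT60 = 0.161 * 64 / 58 = 0.17766 s


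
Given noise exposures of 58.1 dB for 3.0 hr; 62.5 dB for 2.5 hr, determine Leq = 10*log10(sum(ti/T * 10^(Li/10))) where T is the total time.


T_total = 3.0 + 2.5 = 5.5 hr
(3.0/5.5) * 10^(58.1/10) = 352175
(2.5/5.5) * 10^(62.5/10) = 808309
Sum = 352175 + 808309 = 1.16048e+06
Leq = 10*log10(1.16048e+06) = 60.646 dB


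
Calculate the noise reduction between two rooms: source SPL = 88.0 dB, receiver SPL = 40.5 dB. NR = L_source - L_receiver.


NR = L_source - L_receiver (difference between source and receiving room levels)
NR = 88.0 - 40.5 = 47.5 dB


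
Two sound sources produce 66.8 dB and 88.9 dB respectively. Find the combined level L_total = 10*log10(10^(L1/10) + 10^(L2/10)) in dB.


10^(66.8/10) = 4.7863e+06
10^(88.9/10) = 7.76247e+08
Sum = 4.7863e+06 + 7.76247e+08 = 7.81033e+08
L_total = 10*log10(7.81033e+08) = 88.927 dB


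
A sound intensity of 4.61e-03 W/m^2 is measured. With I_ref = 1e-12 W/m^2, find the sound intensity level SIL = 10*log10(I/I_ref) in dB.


I / I_ref = 4.61e-03 / 1e-12 = 4.61e+09
SIL = 10 * log10(4.61e+09) = 96.637 dB


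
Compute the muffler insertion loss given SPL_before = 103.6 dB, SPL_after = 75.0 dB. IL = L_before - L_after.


Insertion loss = SPL without muffler - SPL with muffler
IL = 103.6 - 75.0 = 28.6 dB


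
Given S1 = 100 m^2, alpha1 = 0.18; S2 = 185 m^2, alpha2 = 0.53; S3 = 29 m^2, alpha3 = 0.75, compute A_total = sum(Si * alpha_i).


100 * 0.18 = 18
185 * 0.53 = 98.05
29 * 0.75 = 21.75
A_total = 18 + 98.05 + 21.75 = 137.8 m^2


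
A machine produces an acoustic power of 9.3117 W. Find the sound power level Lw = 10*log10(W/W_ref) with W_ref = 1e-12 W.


W / W_ref = 9.3117 / 1e-12 = 9.3117e+12
Lw = 10 * log10(9.3117e+12) = 129.69 dB


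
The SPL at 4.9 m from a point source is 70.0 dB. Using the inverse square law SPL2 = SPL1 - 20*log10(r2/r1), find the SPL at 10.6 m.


r2/r1 = 10.6/4.9 = 2.16327
Correction = 20*log10(2.16327) = 6.70221 dB
SPL2 = 70.0 - 6.70221 = 63.298 dB


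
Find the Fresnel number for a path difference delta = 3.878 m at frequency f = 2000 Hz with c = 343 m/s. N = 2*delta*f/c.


N = 2*delta*f/c = 2*delta/lambda, where lambda = c/f
lambda = 343 / 2000 = 0.1715 m
N = 2 * 3.878 / 0.1715 = 45.224


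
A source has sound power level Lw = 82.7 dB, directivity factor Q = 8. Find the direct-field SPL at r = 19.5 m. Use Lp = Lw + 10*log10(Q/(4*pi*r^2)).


4*pi*r^2 = 4*pi*19.5^2 = 4778.36 m^2
Q / (4*pi*r^2) = 8 / 4778.36 = 0.00167421
Lp = 82.7 + 10*log10(0.00167421) = 54.938 dB


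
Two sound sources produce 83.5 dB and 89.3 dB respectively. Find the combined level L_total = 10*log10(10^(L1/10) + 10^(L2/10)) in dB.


10^(83.5/10) = 2.23872e+08
10^(89.3/10) = 8.51138e+08
Sum = 2.23872e+08 + 8.51138e+08 = 1.07501e+09
L_total = 10*log10(1.07501e+09) = 90.314 dB


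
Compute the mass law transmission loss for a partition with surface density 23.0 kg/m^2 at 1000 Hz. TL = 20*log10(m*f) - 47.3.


m * f = 23.0 * 1000 = 23000
20*log10(23000) = 87.2346 dB
TL = 87.2346 - 47.3 = 39.935 dB


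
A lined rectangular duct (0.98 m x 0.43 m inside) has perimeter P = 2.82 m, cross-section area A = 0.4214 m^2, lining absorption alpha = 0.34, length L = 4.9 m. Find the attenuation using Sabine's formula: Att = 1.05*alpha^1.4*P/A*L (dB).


alpha^1.4 = 0.34^1.4 = 0.220836
Attenuation rate = 1.05 * alpha^1.4 * P / A
= 1.05 * 0.220836 * 2.82 / 0.4214 = 1.55172 dB/m
Total Att = 1.55172 * 4.9 = 7.6034 dB


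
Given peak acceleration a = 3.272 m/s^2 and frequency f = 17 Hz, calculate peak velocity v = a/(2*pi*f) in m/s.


omega = 2*pi*f = 2*pi*17 = 106.814 rad/s
v = a / omega = 3.272 / 106.814 = 0.030633 m/s


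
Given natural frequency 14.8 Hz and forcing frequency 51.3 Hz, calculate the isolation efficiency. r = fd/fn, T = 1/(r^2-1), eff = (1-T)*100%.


r = 51.3 / 14.8 = 3.46622
r^2 - 1 = 3.46622^2 - 1 = 11.0147
T = 1/11.0147 = 0.0907878
Efficiency = (1 - 0.0907878)*100 = 90.921 %


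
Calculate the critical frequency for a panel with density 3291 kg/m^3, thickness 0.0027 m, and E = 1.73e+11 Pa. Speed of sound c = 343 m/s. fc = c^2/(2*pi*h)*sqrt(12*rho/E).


12*rho/E = 12*3291/1.73e+11 = 2.28277e-07
sqrt(12*rho/E) = sqrt(2.28277e-07) = 0.000477783
c^2/(2*pi*h) = 343^2/(2*pi*0.0027) = 6.93497e+06
fc = 6.93497e+06 * 0.000477783 = 3313.4 Hz


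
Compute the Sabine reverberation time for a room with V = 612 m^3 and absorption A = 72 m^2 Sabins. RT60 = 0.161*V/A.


RT60 = 0.161 * 612 / 72 = 1.3685 s


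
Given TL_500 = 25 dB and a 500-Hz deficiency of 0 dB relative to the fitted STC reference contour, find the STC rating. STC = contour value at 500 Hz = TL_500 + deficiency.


By ASTM E413, STC = value of the fitted reference contour at 500 Hz.
Contour value at 500 Hz = TL_500 + deficiency = 25 + 0 = 25
STC = 25


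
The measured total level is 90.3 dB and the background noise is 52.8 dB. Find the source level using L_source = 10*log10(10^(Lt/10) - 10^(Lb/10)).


10^(90.3/10) = 1.07152e+09
10^(52.8/10) = 190546
Difference = 1.07152e+09 - 190546 = 1.07133e+09
L_source = 10*log10(1.07133e+09) = 90.299 dB


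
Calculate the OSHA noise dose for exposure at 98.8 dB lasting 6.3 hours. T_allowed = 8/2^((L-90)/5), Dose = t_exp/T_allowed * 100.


T_allowed = 8 / 2^((98.8 - 90)/5) = 2.36199 hr
Dose = 6.3 / 2.36199 * 100 = 266.72 %


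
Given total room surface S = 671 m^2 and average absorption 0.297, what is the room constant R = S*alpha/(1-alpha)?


R = 671 * 0.297 / (1 - 0.297) = 283.48 m^2


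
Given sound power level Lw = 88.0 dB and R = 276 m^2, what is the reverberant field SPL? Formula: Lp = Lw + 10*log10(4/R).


4/R = 4/276 = 0.0144928
Lp = 88.0 + 10*log10(0.0144928) = 69.612 dB


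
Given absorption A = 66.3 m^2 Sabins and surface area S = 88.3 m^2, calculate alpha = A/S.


Absorption coefficient = absorbed power / incident power
alpha = A / S = 66.3 / 88.3 = 0.75085


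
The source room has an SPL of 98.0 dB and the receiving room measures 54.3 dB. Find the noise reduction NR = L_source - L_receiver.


NR = L_source - L_receiver (difference between source and receiving room levels)
NR = 98.0 - 54.3 = 43.7 dB


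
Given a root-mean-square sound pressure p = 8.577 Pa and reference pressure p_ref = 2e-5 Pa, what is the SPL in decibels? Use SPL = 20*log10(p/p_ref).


p / p_ref = 8.577 / 2e-5 = 428850
SPL = 20 * log10(428850) = 112.65 dB


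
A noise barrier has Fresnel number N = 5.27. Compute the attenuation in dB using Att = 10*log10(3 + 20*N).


3 + 20*N = 3 + 20*5.27 = 108.4
Att = 10*log10(108.4) = 20.35 dB


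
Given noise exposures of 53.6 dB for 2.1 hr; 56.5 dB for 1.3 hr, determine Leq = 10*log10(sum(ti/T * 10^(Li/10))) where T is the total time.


T_total = 2.1 + 1.3 = 3.4 hr
(2.1/3.4) * 10^(53.6/10) = 141495
(1.3/3.4) * 10^(56.5/10) = 170791
Sum = 141495 + 170791 = 312286
Leq = 10*log10(312286) = 54.946 dB


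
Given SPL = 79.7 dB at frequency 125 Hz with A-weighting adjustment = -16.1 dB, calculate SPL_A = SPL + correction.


A-weighting table: 125 Hz -> -16.1 dB correction
SPL_A = SPL + correction = 79.7 + (-16.1) = 63.6 dBA


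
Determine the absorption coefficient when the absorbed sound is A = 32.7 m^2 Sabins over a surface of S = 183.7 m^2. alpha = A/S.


Absorption coefficient = absorbed power / incident power
alpha = A / S = 32.7 / 183.7 = 0.17801


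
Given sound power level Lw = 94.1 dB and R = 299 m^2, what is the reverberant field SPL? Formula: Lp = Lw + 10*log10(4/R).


4/R = 4/299 = 0.0133779
Lp = 94.1 + 10*log10(0.0133779) = 75.364 dB


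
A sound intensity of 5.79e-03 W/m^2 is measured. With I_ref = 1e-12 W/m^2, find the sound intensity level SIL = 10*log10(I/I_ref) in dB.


I / I_ref = 5.79e-03 / 1e-12 = 5.79e+09
SIL = 10 * log10(5.79e+09) = 97.627 dB


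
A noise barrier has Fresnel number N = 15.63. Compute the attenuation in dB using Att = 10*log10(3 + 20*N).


3 + 20*N = 3 + 20*15.63 = 315.6
Att = 10*log10(315.6) = 24.991 dB


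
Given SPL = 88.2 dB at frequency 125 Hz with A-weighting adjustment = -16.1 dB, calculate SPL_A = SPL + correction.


A-weighting table: 125 Hz -> -16.1 dB correction
SPL_A = SPL + correction = 88.2 + (-16.1) = 72.1 dBA


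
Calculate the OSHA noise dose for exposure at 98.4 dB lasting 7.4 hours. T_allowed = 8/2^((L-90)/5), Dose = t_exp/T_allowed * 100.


T_allowed = 8 / 2^((98.4 - 90)/5) = 2.49666 hr
Dose = 7.4 / 2.49666 * 100 = 296.4 %


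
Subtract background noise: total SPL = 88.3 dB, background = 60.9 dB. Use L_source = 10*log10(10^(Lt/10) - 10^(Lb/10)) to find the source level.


10^(88.3/10) = 6.76083e+08
10^(60.9/10) = 1.23027e+06
Difference = 6.76083e+08 - 1.23027e+06 = 6.74853e+08
L_source = 10*log10(6.74853e+08) = 88.292 dB


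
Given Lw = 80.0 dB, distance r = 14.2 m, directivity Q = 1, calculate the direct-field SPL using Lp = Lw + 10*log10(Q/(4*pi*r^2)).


4*pi*r^2 = 4*pi*14.2^2 = 2533.88 m^2
Q / (4*pi*r^2) = 1 / 2533.88 = 0.000394652
Lp = 80.0 + 10*log10(0.000394652) = 45.962 dB


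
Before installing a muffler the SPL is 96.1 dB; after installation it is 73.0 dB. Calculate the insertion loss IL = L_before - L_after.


Insertion loss = SPL without muffler - SPL with muffler
IL = 96.1 - 73.0 = 23.1 dB


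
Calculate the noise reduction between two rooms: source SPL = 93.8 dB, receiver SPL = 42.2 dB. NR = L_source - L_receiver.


NR = L_source - L_receiver (difference between source and receiving room levels)
NR = 93.8 - 42.2 = 51.6 dB


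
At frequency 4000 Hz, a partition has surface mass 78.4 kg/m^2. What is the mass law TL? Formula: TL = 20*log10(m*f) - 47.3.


m * f = 78.4 * 4000 = 313600
20*log10(313600) = 109.928 dB
TL = 109.928 - 47.3 = 62.628 dB


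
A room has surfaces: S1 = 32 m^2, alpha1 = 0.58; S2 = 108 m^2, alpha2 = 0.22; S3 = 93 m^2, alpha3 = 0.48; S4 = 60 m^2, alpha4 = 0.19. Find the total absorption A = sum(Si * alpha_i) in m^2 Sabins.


32 * 0.58 = 18.56
108 * 0.22 = 23.76
93 * 0.48 = 44.64
60 * 0.19 = 11.4
A_total = 18.56 + 23.76 + 44.64 + 11.4 = 98.36 m^2


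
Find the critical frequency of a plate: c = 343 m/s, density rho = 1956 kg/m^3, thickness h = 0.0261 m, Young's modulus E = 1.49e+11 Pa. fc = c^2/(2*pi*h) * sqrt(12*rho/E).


12*rho/E = 12*1956/1.49e+11 = 1.5753e-07
sqrt(12*rho/E) = sqrt(1.5753e-07) = 0.0003969
c^2/(2*pi*h) = 343^2/(2*pi*0.0261) = 717411
fc = 717411 * 0.0003969 = 284.74 Hz


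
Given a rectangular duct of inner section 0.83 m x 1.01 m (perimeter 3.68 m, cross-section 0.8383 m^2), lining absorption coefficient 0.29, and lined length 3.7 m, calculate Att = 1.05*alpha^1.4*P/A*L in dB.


alpha^1.4 = 0.29^1.4 = 0.176749
Attenuation rate = 1.05 * alpha^1.4 * P / A
= 1.05 * 0.176749 * 3.68 / 0.8383 = 0.814694 dB/m
Total Att = 0.814694 * 3.7 = 3.0144 dB


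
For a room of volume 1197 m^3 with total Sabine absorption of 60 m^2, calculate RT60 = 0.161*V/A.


RT60 = 0.161 * 1197 / 60 = 3.212 s


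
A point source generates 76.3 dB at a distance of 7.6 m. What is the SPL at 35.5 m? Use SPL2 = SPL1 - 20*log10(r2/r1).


r2/r1 = 35.5/7.6 = 4.67105
Correction = 20*log10(4.67105) = 13.3883 dB
SPL2 = 76.3 - 13.3883 = 62.912 dB


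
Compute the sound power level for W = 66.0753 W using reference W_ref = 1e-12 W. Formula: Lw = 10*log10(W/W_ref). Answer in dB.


W / W_ref = 66.0753 / 1e-12 = 6.60753e+13
Lw = 10 * log10(6.60753e+13) = 138.2 dB


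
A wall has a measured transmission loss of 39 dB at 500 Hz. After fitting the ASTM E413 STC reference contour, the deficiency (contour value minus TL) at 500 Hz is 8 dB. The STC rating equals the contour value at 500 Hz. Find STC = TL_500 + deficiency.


By ASTM E413, STC = value of the fitted reference contour at 500 Hz.
Contour value at 500 Hz = TL_500 + deficiency = 39 + 8 = 47
STC = 47


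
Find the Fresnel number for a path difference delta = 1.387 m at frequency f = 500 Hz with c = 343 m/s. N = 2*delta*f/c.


N = 2*delta*f/c = 2*delta/lambda, where lambda = c/f
lambda = 343 / 500 = 0.686 m
N = 2 * 1.387 / 0.686 = 4.0437


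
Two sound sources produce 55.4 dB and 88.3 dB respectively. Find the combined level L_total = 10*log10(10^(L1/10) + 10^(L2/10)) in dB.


10^(55.4/10) = 346737
10^(88.3/10) = 6.76083e+08
Sum = 346737 + 6.76083e+08 = 6.7643e+08
L_total = 10*log10(6.7643e+08) = 88.302 dB


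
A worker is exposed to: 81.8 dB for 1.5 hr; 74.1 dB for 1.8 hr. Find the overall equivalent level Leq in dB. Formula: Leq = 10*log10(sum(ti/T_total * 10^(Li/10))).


T_total = 1.5 + 1.8 = 3.3 hr
(1.5/3.3) * 10^(81.8/10) = 6.87982e+07
(1.8/3.3) * 10^(74.1/10) = 1.40203e+07
Sum = 6.87982e+07 + 1.40203e+07 = 8.28185e+07
Leq = 10*log10(8.28185e+07) = 79.181 dB


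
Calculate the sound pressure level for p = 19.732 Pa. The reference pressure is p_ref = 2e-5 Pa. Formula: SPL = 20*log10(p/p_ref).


p / p_ref = 19.732 / 2e-5 = 986600
SPL = 20 * log10(986600) = 119.88 dB


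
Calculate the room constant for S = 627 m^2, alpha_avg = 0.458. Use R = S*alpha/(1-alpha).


R = 627 * 0.458 / (1 - 0.458) = 529.83 m^2


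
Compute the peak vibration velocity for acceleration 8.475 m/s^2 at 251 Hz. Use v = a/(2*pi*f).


omega = 2*pi*f = 2*pi*251 = 1577.08 rad/s
v = a / omega = 8.475 / 1577.08 = 0.0053739 m/s


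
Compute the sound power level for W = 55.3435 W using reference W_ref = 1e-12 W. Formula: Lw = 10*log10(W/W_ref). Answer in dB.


W / W_ref = 55.3435 / 1e-12 = 5.53435e+13
Lw = 10 * log10(5.53435e+13) = 137.43 dB


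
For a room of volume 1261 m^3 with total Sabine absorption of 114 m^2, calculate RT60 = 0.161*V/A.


RT60 = 0.161 * 1261 / 114 = 1.7809 s


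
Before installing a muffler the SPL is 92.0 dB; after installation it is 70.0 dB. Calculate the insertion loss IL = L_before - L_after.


Insertion loss = SPL without muffler - SPL with muffler
IL = 92.0 - 70.0 = 22 dB


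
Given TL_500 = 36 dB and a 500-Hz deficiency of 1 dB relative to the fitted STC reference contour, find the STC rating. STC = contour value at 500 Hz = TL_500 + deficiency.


By ASTM E413, STC = value of the fitted reference contour at 500 Hz.
Contour value at 500 Hz = TL_500 + deficiency = 36 + 1 = 37
STC = 37


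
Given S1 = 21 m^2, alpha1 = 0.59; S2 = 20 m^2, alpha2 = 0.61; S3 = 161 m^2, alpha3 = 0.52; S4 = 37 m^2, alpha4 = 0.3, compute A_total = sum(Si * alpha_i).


21 * 0.59 = 12.39
20 * 0.61 = 12.2
161 * 0.52 = 83.72
37 * 0.3 = 11.1
A_total = 12.39 + 12.2 + 83.72 + 11.1 = 119.41 m^2


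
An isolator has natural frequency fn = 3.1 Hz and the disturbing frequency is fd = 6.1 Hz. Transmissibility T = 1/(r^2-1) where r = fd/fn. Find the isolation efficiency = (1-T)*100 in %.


r = 6.1 / 3.1 = 1.96774
r^2 - 1 = 1.96774^2 - 1 = 2.872
T = 1/2.872 = 0.348189
Efficiency = (1 - 0.348189)*100 = 65.181 %


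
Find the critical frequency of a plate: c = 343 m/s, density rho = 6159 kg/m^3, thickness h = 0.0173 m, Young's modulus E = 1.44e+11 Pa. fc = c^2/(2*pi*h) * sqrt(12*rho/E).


12*rho/E = 12*6159/1.44e+11 = 5.1325e-07
sqrt(12*rho/E) = sqrt(5.1325e-07) = 0.000716415
c^2/(2*pi*h) = 343^2/(2*pi*0.0173) = 1.08234e+06
fc = 1.08234e+06 * 0.000716415 = 775.4 Hz


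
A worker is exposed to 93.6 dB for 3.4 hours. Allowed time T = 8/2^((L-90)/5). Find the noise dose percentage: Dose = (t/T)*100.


T_allowed = 8 / 2^((93.6 - 90)/5) = 4.85678 hr
Dose = 3.4 / 4.85678 * 100 = 70.005 %
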